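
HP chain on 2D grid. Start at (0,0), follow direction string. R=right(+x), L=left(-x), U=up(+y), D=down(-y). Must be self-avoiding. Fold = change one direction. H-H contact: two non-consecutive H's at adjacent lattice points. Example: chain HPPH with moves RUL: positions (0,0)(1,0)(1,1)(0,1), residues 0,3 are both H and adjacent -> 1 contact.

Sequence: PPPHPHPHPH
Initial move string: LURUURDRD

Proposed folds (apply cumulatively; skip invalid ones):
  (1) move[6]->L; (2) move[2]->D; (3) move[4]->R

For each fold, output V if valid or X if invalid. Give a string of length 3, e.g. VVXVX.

Answer: XXV

Derivation:
Initial: LURUURDRD -> [(0, 0), (-1, 0), (-1, 1), (0, 1), (0, 2), (0, 3), (1, 3), (1, 2), (2, 2), (2, 1)]
Fold 1: move[6]->L => LURUURLRD INVALID (collision), skipped
Fold 2: move[2]->D => LUDUURDRD INVALID (collision), skipped
Fold 3: move[4]->R => LURURRDRD VALID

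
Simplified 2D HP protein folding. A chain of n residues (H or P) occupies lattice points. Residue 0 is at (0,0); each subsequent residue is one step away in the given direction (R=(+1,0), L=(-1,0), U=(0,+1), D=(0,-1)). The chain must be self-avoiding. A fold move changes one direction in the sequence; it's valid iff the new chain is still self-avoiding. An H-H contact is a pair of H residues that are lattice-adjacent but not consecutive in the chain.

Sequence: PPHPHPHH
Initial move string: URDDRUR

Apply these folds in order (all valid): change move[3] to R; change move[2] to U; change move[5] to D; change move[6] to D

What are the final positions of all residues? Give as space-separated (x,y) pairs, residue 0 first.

Initial moves: URDDRUR
Fold: move[3]->R => URDRRUR (positions: [(0, 0), (0, 1), (1, 1), (1, 0), (2, 0), (3, 0), (3, 1), (4, 1)])
Fold: move[2]->U => URURRUR (positions: [(0, 0), (0, 1), (1, 1), (1, 2), (2, 2), (3, 2), (3, 3), (4, 3)])
Fold: move[5]->D => URURRDR (positions: [(0, 0), (0, 1), (1, 1), (1, 2), (2, 2), (3, 2), (3, 1), (4, 1)])
Fold: move[6]->D => URURRDD (positions: [(0, 0), (0, 1), (1, 1), (1, 2), (2, 2), (3, 2), (3, 1), (3, 0)])

Answer: (0,0) (0,1) (1,1) (1,2) (2,2) (3,2) (3,1) (3,0)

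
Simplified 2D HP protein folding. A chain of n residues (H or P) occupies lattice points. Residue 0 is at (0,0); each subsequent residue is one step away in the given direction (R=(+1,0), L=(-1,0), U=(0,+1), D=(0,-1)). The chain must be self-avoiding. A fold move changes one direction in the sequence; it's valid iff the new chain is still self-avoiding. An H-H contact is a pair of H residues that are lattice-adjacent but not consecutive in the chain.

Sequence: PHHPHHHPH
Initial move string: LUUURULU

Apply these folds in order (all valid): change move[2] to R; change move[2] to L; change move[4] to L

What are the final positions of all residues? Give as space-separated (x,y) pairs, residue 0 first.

Answer: (0,0) (-1,0) (-1,1) (-2,1) (-2,2) (-3,2) (-3,3) (-4,3) (-4,4)

Derivation:
Initial moves: LUUURULU
Fold: move[2]->R => LURURULU (positions: [(0, 0), (-1, 0), (-1, 1), (0, 1), (0, 2), (1, 2), (1, 3), (0, 3), (0, 4)])
Fold: move[2]->L => LULURULU (positions: [(0, 0), (-1, 0), (-1, 1), (-2, 1), (-2, 2), (-1, 2), (-1, 3), (-2, 3), (-2, 4)])
Fold: move[4]->L => LULULULU (positions: [(0, 0), (-1, 0), (-1, 1), (-2, 1), (-2, 2), (-3, 2), (-3, 3), (-4, 3), (-4, 4)])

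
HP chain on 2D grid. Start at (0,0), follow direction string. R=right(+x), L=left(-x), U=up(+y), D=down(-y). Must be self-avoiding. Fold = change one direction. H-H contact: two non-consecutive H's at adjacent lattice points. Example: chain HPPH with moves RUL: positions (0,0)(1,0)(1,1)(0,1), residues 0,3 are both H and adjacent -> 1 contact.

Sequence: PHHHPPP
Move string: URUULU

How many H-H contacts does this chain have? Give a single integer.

Positions: [(0, 0), (0, 1), (1, 1), (1, 2), (1, 3), (0, 3), (0, 4)]
No H-H contacts found.

Answer: 0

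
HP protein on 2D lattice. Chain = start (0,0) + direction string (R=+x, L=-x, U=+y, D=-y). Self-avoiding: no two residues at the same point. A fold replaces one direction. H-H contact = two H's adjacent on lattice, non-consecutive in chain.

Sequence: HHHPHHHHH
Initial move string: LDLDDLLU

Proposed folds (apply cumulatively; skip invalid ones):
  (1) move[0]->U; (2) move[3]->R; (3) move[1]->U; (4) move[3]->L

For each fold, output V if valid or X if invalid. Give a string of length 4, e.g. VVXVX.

Answer: XXVV

Derivation:
Initial: LDLDDLLU -> [(0, 0), (-1, 0), (-1, -1), (-2, -1), (-2, -2), (-2, -3), (-3, -3), (-4, -3), (-4, -2)]
Fold 1: move[0]->U => UDLDDLLU INVALID (collision), skipped
Fold 2: move[3]->R => LDLRDLLU INVALID (collision), skipped
Fold 3: move[1]->U => LULDDLLU VALID
Fold 4: move[3]->L => LULLDLLU VALID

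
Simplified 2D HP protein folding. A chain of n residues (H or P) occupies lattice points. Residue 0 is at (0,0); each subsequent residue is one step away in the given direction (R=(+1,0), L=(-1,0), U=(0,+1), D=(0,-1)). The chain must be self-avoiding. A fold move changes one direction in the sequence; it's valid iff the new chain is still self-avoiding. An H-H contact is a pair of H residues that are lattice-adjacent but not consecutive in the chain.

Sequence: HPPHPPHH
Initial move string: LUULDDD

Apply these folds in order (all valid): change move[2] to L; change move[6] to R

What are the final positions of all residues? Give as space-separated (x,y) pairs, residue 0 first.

Initial moves: LUULDDD
Fold: move[2]->L => LULLDDD (positions: [(0, 0), (-1, 0), (-1, 1), (-2, 1), (-3, 1), (-3, 0), (-3, -1), (-3, -2)])
Fold: move[6]->R => LULLDDR (positions: [(0, 0), (-1, 0), (-1, 1), (-2, 1), (-3, 1), (-3, 0), (-3, -1), (-2, -1)])

Answer: (0,0) (-1,0) (-1,1) (-2,1) (-3,1) (-3,0) (-3,-1) (-2,-1)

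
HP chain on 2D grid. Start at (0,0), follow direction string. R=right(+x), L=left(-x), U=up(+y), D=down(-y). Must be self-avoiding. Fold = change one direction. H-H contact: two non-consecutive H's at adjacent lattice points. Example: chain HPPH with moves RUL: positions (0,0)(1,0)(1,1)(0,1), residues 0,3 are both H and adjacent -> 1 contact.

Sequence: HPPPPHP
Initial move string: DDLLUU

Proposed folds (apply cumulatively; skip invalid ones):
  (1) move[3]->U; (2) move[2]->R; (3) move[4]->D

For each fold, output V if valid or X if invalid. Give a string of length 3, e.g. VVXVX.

Initial: DDLLUU -> [(0, 0), (0, -1), (0, -2), (-1, -2), (-2, -2), (-2, -1), (-2, 0)]
Fold 1: move[3]->U => DDLUUU VALID
Fold 2: move[2]->R => DDRUUU VALID
Fold 3: move[4]->D => DDRUDU INVALID (collision), skipped

Answer: VVX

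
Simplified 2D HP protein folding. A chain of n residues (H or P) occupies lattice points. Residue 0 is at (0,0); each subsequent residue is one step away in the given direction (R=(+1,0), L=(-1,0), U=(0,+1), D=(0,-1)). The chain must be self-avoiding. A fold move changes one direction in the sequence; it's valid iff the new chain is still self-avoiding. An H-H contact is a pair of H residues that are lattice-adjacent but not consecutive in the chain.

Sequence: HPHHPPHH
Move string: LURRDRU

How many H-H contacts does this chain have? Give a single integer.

Positions: [(0, 0), (-1, 0), (-1, 1), (0, 1), (1, 1), (1, 0), (2, 0), (2, 1)]
H-H contact: residue 0 @(0,0) - residue 3 @(0, 1)

Answer: 1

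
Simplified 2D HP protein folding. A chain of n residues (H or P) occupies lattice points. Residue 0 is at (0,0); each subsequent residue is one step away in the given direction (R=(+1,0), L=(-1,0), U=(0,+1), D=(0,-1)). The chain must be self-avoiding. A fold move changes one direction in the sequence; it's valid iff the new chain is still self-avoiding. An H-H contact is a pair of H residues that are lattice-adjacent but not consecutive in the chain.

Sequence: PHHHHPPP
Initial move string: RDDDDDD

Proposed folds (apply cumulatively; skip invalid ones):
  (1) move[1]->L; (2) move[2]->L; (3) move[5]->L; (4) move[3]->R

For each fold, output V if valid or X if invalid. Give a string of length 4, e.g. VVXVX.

Initial: RDDDDDD -> [(0, 0), (1, 0), (1, -1), (1, -2), (1, -3), (1, -4), (1, -5), (1, -6)]
Fold 1: move[1]->L => RLDDDDD INVALID (collision), skipped
Fold 2: move[2]->L => RDLDDDD VALID
Fold 3: move[5]->L => RDLDDLD VALID
Fold 4: move[3]->R => RDLRDLD INVALID (collision), skipped

Answer: XVVX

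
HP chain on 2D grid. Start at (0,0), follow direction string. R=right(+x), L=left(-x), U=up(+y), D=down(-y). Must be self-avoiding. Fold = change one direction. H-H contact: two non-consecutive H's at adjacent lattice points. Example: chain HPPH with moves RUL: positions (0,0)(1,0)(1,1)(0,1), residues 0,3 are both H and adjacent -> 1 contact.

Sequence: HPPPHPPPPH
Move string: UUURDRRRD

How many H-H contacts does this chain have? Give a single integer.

Answer: 0

Derivation:
Positions: [(0, 0), (0, 1), (0, 2), (0, 3), (1, 3), (1, 2), (2, 2), (3, 2), (4, 2), (4, 1)]
No H-H contacts found.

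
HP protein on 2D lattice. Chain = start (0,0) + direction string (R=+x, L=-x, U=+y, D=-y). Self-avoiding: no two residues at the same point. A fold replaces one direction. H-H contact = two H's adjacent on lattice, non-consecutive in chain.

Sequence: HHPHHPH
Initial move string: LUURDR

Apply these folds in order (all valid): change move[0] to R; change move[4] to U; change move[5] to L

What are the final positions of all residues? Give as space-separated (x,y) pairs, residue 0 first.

Answer: (0,0) (1,0) (1,1) (1,2) (2,2) (2,3) (1,3)

Derivation:
Initial moves: LUURDR
Fold: move[0]->R => RUURDR (positions: [(0, 0), (1, 0), (1, 1), (1, 2), (2, 2), (2, 1), (3, 1)])
Fold: move[4]->U => RUURUR (positions: [(0, 0), (1, 0), (1, 1), (1, 2), (2, 2), (2, 3), (3, 3)])
Fold: move[5]->L => RUURUL (positions: [(0, 0), (1, 0), (1, 1), (1, 2), (2, 2), (2, 3), (1, 3)])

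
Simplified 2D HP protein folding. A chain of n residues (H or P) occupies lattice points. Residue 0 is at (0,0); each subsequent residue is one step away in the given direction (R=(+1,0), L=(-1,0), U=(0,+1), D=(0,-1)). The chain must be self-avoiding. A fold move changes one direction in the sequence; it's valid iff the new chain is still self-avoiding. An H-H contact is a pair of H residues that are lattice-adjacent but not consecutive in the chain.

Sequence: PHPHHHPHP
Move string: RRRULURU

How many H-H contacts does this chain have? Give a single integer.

Answer: 1

Derivation:
Positions: [(0, 0), (1, 0), (2, 0), (3, 0), (3, 1), (2, 1), (2, 2), (3, 2), (3, 3)]
H-H contact: residue 4 @(3,1) - residue 7 @(3, 2)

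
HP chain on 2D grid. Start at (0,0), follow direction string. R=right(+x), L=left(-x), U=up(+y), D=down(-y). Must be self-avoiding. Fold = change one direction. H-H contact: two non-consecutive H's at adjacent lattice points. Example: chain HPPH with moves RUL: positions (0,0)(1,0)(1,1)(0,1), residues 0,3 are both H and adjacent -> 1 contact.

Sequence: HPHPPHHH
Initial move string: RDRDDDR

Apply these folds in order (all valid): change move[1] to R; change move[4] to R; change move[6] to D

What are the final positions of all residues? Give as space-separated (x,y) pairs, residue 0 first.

Initial moves: RDRDDDR
Fold: move[1]->R => RRRDDDR (positions: [(0, 0), (1, 0), (2, 0), (3, 0), (3, -1), (3, -2), (3, -3), (4, -3)])
Fold: move[4]->R => RRRDRDR (positions: [(0, 0), (1, 0), (2, 0), (3, 0), (3, -1), (4, -1), (4, -2), (5, -2)])
Fold: move[6]->D => RRRDRDD (positions: [(0, 0), (1, 0), (2, 0), (3, 0), (3, -1), (4, -1), (4, -2), (4, -3)])

Answer: (0,0) (1,0) (2,0) (3,0) (3,-1) (4,-1) (4,-2) (4,-3)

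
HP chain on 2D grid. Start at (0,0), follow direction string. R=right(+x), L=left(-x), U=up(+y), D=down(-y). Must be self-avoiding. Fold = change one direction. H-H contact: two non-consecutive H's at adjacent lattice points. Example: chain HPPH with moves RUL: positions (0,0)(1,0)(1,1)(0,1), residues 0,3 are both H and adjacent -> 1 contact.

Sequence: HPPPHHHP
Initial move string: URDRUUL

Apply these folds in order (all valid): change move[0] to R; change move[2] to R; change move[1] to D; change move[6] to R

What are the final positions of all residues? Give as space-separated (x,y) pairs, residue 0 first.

Answer: (0,0) (1,0) (1,-1) (2,-1) (3,-1) (3,0) (3,1) (4,1)

Derivation:
Initial moves: URDRUUL
Fold: move[0]->R => RRDRUUL (positions: [(0, 0), (1, 0), (2, 0), (2, -1), (3, -1), (3, 0), (3, 1), (2, 1)])
Fold: move[2]->R => RRRRUUL (positions: [(0, 0), (1, 0), (2, 0), (3, 0), (4, 0), (4, 1), (4, 2), (3, 2)])
Fold: move[1]->D => RDRRUUL (positions: [(0, 0), (1, 0), (1, -1), (2, -1), (3, -1), (3, 0), (3, 1), (2, 1)])
Fold: move[6]->R => RDRRUUR (positions: [(0, 0), (1, 0), (1, -1), (2, -1), (3, -1), (3, 0), (3, 1), (4, 1)])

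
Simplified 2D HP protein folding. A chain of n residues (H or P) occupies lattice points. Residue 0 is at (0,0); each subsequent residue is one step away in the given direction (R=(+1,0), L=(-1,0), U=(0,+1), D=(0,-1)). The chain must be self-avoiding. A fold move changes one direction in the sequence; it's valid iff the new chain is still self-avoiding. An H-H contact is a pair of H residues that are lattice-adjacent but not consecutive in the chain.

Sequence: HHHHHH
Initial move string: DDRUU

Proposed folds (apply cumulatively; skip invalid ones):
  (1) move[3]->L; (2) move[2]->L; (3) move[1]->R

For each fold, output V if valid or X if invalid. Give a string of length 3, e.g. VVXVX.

Initial: DDRUU -> [(0, 0), (0, -1), (0, -2), (1, -2), (1, -1), (1, 0)]
Fold 1: move[3]->L => DDRLU INVALID (collision), skipped
Fold 2: move[2]->L => DDLUU VALID
Fold 3: move[1]->R => DRLUU INVALID (collision), skipped

Answer: XVX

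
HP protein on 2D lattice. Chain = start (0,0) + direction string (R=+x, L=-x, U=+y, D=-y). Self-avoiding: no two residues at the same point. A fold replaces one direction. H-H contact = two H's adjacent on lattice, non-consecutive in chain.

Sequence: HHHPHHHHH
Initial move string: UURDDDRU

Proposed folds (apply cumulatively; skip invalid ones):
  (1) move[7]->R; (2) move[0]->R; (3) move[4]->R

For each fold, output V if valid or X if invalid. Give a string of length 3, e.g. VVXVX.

Initial: UURDDDRU -> [(0, 0), (0, 1), (0, 2), (1, 2), (1, 1), (1, 0), (1, -1), (2, -1), (2, 0)]
Fold 1: move[7]->R => UURDDDRR VALID
Fold 2: move[0]->R => RURDDDRR VALID
Fold 3: move[4]->R => RURDRDRR VALID

Answer: VVV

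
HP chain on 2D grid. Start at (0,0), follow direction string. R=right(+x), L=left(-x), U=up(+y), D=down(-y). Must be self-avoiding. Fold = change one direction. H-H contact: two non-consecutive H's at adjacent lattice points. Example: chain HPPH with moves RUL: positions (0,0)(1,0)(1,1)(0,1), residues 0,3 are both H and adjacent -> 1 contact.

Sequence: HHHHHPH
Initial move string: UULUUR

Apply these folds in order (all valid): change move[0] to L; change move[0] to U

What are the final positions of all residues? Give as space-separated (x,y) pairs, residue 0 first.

Answer: (0,0) (0,1) (0,2) (-1,2) (-1,3) (-1,4) (0,4)

Derivation:
Initial moves: UULUUR
Fold: move[0]->L => LULUUR (positions: [(0, 0), (-1, 0), (-1, 1), (-2, 1), (-2, 2), (-2, 3), (-1, 3)])
Fold: move[0]->U => UULUUR (positions: [(0, 0), (0, 1), (0, 2), (-1, 2), (-1, 3), (-1, 4), (0, 4)])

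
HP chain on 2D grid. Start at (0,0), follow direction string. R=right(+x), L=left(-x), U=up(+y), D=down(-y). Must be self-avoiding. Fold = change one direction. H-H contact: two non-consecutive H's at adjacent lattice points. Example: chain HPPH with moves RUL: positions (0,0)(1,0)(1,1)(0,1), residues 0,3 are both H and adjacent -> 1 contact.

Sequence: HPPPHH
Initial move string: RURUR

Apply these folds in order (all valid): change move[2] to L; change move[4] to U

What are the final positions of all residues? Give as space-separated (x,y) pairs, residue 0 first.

Answer: (0,0) (1,0) (1,1) (0,1) (0,2) (0,3)

Derivation:
Initial moves: RURUR
Fold: move[2]->L => RULUR (positions: [(0, 0), (1, 0), (1, 1), (0, 1), (0, 2), (1, 2)])
Fold: move[4]->U => RULUU (positions: [(0, 0), (1, 0), (1, 1), (0, 1), (0, 2), (0, 3)])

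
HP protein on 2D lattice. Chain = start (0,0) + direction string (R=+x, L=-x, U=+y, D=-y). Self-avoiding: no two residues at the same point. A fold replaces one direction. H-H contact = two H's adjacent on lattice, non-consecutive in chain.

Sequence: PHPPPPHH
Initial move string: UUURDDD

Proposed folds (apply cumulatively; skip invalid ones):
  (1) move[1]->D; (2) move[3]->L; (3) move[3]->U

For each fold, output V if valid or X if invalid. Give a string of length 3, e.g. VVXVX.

Initial: UUURDDD -> [(0, 0), (0, 1), (0, 2), (0, 3), (1, 3), (1, 2), (1, 1), (1, 0)]
Fold 1: move[1]->D => UDURDDD INVALID (collision), skipped
Fold 2: move[3]->L => UUULDDD VALID
Fold 3: move[3]->U => UUUUDDD INVALID (collision), skipped

Answer: XVX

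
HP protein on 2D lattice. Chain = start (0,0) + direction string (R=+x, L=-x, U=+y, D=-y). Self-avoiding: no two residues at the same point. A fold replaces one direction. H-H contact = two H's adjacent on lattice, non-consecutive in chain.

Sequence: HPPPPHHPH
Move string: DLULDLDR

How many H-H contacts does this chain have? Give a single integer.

Answer: 1

Derivation:
Positions: [(0, 0), (0, -1), (-1, -1), (-1, 0), (-2, 0), (-2, -1), (-3, -1), (-3, -2), (-2, -2)]
H-H contact: residue 5 @(-2,-1) - residue 8 @(-2, -2)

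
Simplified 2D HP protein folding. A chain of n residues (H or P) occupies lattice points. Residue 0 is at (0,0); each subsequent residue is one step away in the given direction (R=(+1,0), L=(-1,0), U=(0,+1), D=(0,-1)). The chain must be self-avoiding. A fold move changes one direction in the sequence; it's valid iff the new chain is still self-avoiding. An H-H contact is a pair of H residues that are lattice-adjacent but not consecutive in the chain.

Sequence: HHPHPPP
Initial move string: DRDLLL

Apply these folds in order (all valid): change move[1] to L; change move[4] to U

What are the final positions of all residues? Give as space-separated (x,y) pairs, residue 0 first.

Initial moves: DRDLLL
Fold: move[1]->L => DLDLLL (positions: [(0, 0), (0, -1), (-1, -1), (-1, -2), (-2, -2), (-3, -2), (-4, -2)])
Fold: move[4]->U => DLDLUL (positions: [(0, 0), (0, -1), (-1, -1), (-1, -2), (-2, -2), (-2, -1), (-3, -1)])

Answer: (0,0) (0,-1) (-1,-1) (-1,-2) (-2,-2) (-2,-1) (-3,-1)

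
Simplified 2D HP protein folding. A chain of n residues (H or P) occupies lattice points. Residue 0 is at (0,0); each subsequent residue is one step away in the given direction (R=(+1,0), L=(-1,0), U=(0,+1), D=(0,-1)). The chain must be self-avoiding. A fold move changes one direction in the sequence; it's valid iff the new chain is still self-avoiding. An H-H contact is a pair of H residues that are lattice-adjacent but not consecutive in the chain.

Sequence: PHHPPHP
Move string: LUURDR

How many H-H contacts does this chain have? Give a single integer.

Answer: 1

Derivation:
Positions: [(0, 0), (-1, 0), (-1, 1), (-1, 2), (0, 2), (0, 1), (1, 1)]
H-H contact: residue 2 @(-1,1) - residue 5 @(0, 1)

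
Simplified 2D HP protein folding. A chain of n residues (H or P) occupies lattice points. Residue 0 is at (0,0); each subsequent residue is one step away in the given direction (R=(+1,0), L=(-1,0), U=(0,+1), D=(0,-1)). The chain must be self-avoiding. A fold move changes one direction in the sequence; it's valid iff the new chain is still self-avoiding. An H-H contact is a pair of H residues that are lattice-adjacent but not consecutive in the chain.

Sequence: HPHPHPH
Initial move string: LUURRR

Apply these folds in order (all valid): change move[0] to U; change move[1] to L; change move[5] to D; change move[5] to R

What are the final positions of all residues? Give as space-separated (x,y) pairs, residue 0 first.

Answer: (0,0) (0,1) (-1,1) (-1,2) (0,2) (1,2) (2,2)

Derivation:
Initial moves: LUURRR
Fold: move[0]->U => UUURRR (positions: [(0, 0), (0, 1), (0, 2), (0, 3), (1, 3), (2, 3), (3, 3)])
Fold: move[1]->L => ULURRR (positions: [(0, 0), (0, 1), (-1, 1), (-1, 2), (0, 2), (1, 2), (2, 2)])
Fold: move[5]->D => ULURRD (positions: [(0, 0), (0, 1), (-1, 1), (-1, 2), (0, 2), (1, 2), (1, 1)])
Fold: move[5]->R => ULURRR (positions: [(0, 0), (0, 1), (-1, 1), (-1, 2), (0, 2), (1, 2), (2, 2)])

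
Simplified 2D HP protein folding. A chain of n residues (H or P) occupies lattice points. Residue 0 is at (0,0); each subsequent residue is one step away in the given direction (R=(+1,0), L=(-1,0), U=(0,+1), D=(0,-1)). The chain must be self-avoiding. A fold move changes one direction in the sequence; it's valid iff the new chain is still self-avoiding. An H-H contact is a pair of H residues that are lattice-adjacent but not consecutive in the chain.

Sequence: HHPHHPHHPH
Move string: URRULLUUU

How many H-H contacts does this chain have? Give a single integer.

Answer: 1

Derivation:
Positions: [(0, 0), (0, 1), (1, 1), (2, 1), (2, 2), (1, 2), (0, 2), (0, 3), (0, 4), (0, 5)]
H-H contact: residue 1 @(0,1) - residue 6 @(0, 2)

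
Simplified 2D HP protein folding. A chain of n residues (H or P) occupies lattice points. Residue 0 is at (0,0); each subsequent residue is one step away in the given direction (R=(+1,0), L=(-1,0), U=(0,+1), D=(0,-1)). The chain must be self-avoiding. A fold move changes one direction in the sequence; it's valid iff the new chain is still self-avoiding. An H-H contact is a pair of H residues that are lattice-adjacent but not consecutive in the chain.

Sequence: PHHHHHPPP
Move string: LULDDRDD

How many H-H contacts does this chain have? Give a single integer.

Answer: 1

Derivation:
Positions: [(0, 0), (-1, 0), (-1, 1), (-2, 1), (-2, 0), (-2, -1), (-1, -1), (-1, -2), (-1, -3)]
H-H contact: residue 1 @(-1,0) - residue 4 @(-2, 0)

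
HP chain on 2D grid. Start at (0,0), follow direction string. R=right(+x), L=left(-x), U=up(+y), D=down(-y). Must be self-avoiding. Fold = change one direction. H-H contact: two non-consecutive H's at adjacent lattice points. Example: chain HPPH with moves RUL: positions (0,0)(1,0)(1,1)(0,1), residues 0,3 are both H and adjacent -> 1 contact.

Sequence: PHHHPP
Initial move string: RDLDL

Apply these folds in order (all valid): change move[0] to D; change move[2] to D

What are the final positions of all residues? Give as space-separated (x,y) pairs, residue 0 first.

Answer: (0,0) (0,-1) (0,-2) (0,-3) (0,-4) (-1,-4)

Derivation:
Initial moves: RDLDL
Fold: move[0]->D => DDLDL (positions: [(0, 0), (0, -1), (0, -2), (-1, -2), (-1, -3), (-2, -3)])
Fold: move[2]->D => DDDDL (positions: [(0, 0), (0, -1), (0, -2), (0, -3), (0, -4), (-1, -4)])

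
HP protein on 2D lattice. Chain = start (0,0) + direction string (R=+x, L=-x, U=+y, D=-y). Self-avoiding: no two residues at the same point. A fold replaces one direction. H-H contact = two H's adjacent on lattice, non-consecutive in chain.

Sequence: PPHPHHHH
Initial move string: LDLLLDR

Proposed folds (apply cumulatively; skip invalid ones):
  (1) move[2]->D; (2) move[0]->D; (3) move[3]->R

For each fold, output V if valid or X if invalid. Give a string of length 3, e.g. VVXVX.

Initial: LDLLLDR -> [(0, 0), (-1, 0), (-1, -1), (-2, -1), (-3, -1), (-4, -1), (-4, -2), (-3, -2)]
Fold 1: move[2]->D => LDDLLDR VALID
Fold 2: move[0]->D => DDDLLDR VALID
Fold 3: move[3]->R => DDDRLDR INVALID (collision), skipped

Answer: VVX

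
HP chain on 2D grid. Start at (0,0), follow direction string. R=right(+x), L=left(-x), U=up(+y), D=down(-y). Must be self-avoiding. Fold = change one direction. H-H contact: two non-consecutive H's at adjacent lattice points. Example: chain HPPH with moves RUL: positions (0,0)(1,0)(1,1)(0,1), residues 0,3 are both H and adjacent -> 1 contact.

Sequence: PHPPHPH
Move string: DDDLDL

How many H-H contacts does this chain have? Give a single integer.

Positions: [(0, 0), (0, -1), (0, -2), (0, -3), (-1, -3), (-1, -4), (-2, -4)]
No H-H contacts found.

Answer: 0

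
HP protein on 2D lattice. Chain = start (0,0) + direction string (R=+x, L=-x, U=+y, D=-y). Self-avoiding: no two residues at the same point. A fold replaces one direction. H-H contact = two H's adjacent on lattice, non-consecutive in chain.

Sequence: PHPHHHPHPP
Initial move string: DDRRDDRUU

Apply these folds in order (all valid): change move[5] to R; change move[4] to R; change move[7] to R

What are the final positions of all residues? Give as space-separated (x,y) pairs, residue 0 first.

Initial moves: DDRRDDRUU
Fold: move[5]->R => DDRRDRRUU (positions: [(0, 0), (0, -1), (0, -2), (1, -2), (2, -2), (2, -3), (3, -3), (4, -3), (4, -2), (4, -1)])
Fold: move[4]->R => DDRRRRRUU (positions: [(0, 0), (0, -1), (0, -2), (1, -2), (2, -2), (3, -2), (4, -2), (5, -2), (5, -1), (5, 0)])
Fold: move[7]->R => DDRRRRRRU (positions: [(0, 0), (0, -1), (0, -2), (1, -2), (2, -2), (3, -2), (4, -2), (5, -2), (6, -2), (6, -1)])

Answer: (0,0) (0,-1) (0,-2) (1,-2) (2,-2) (3,-2) (4,-2) (5,-2) (6,-2) (6,-1)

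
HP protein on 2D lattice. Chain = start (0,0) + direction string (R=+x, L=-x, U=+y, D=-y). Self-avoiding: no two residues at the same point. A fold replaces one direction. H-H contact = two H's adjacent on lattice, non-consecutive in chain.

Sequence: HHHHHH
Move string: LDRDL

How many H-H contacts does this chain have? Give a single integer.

Answer: 2

Derivation:
Positions: [(0, 0), (-1, 0), (-1, -1), (0, -1), (0, -2), (-1, -2)]
H-H contact: residue 0 @(0,0) - residue 3 @(0, -1)
H-H contact: residue 2 @(-1,-1) - residue 5 @(-1, -2)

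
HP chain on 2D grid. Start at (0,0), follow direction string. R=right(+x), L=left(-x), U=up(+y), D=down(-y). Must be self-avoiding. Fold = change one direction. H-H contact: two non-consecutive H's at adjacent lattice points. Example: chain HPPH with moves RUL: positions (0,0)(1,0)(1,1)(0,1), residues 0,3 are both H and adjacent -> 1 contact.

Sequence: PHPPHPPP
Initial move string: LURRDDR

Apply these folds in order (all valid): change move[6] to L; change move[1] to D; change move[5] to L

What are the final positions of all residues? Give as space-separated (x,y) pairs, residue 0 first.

Initial moves: LURRDDR
Fold: move[6]->L => LURRDDL (positions: [(0, 0), (-1, 0), (-1, 1), (0, 1), (1, 1), (1, 0), (1, -1), (0, -1)])
Fold: move[1]->D => LDRRDDL (positions: [(0, 0), (-1, 0), (-1, -1), (0, -1), (1, -1), (1, -2), (1, -3), (0, -3)])
Fold: move[5]->L => LDRRDLL (positions: [(0, 0), (-1, 0), (-1, -1), (0, -1), (1, -1), (1, -2), (0, -2), (-1, -2)])

Answer: (0,0) (-1,0) (-1,-1) (0,-1) (1,-1) (1,-2) (0,-2) (-1,-2)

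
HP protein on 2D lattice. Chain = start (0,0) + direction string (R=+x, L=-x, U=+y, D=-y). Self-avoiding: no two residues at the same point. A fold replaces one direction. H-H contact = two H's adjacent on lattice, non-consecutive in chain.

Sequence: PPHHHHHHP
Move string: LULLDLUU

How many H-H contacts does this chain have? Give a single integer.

Positions: [(0, 0), (-1, 0), (-1, 1), (-2, 1), (-3, 1), (-3, 0), (-4, 0), (-4, 1), (-4, 2)]
H-H contact: residue 4 @(-3,1) - residue 7 @(-4, 1)

Answer: 1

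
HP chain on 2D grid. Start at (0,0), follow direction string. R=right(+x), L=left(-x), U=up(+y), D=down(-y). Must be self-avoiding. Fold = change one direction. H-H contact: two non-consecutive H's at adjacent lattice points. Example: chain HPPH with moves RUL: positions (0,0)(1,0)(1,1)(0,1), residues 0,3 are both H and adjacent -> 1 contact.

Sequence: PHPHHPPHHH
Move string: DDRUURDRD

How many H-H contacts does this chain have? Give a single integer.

Positions: [(0, 0), (0, -1), (0, -2), (1, -2), (1, -1), (1, 0), (2, 0), (2, -1), (3, -1), (3, -2)]
H-H contact: residue 1 @(0,-1) - residue 4 @(1, -1)
H-H contact: residue 4 @(1,-1) - residue 7 @(2, -1)

Answer: 2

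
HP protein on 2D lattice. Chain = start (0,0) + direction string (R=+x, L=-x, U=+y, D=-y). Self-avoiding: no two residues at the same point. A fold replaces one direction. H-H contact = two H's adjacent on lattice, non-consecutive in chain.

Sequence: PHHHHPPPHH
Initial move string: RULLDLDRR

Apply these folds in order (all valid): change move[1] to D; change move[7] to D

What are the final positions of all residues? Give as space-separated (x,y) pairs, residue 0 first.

Initial moves: RULLDLDRR
Fold: move[1]->D => RDLLDLDRR (positions: [(0, 0), (1, 0), (1, -1), (0, -1), (-1, -1), (-1, -2), (-2, -2), (-2, -3), (-1, -3), (0, -3)])
Fold: move[7]->D => RDLLDLDDR (positions: [(0, 0), (1, 0), (1, -1), (0, -1), (-1, -1), (-1, -2), (-2, -2), (-2, -3), (-2, -4), (-1, -4)])

Answer: (0,0) (1,0) (1,-1) (0,-1) (-1,-1) (-1,-2) (-2,-2) (-2,-3) (-2,-4) (-1,-4)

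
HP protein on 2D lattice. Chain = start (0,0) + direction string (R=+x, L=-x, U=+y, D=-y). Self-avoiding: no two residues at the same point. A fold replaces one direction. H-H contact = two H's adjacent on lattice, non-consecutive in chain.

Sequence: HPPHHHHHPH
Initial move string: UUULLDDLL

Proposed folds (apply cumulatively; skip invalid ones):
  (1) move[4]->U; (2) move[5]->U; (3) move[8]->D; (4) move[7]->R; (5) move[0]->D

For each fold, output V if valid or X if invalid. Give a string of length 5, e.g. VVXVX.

Initial: UUULLDDLL -> [(0, 0), (0, 1), (0, 2), (0, 3), (-1, 3), (-2, 3), (-2, 2), (-2, 1), (-3, 1), (-4, 1)]
Fold 1: move[4]->U => UUULUDDLL INVALID (collision), skipped
Fold 2: move[5]->U => UUULLUDLL INVALID (collision), skipped
Fold 3: move[8]->D => UUULLDDLD VALID
Fold 4: move[7]->R => UUULLDDRD VALID
Fold 5: move[0]->D => DUULLDDRD INVALID (collision), skipped

Answer: XXVVX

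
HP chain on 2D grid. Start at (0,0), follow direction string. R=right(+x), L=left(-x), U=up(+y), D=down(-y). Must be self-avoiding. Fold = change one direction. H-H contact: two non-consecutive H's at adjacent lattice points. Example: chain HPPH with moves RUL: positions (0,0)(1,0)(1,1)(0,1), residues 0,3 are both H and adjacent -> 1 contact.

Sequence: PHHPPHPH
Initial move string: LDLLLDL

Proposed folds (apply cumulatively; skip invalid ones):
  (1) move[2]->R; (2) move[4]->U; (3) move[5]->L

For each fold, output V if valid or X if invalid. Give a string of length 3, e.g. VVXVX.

Answer: XXV

Derivation:
Initial: LDLLLDL -> [(0, 0), (-1, 0), (-1, -1), (-2, -1), (-3, -1), (-4, -1), (-4, -2), (-5, -2)]
Fold 1: move[2]->R => LDRLLDL INVALID (collision), skipped
Fold 2: move[4]->U => LDLLUDL INVALID (collision), skipped
Fold 3: move[5]->L => LDLLLLL VALID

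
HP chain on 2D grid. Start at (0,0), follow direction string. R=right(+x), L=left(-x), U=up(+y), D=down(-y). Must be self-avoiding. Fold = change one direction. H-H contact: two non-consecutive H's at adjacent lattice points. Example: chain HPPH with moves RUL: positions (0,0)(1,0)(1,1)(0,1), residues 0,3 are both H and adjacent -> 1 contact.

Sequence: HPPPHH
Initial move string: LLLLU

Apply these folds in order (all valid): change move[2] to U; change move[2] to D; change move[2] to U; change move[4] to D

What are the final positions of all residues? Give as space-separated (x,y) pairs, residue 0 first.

Answer: (0,0) (-1,0) (-2,0) (-2,1) (-3,1) (-3,0)

Derivation:
Initial moves: LLLLU
Fold: move[2]->U => LLULU (positions: [(0, 0), (-1, 0), (-2, 0), (-2, 1), (-3, 1), (-3, 2)])
Fold: move[2]->D => LLDLU (positions: [(0, 0), (-1, 0), (-2, 0), (-2, -1), (-3, -1), (-3, 0)])
Fold: move[2]->U => LLULU (positions: [(0, 0), (-1, 0), (-2, 0), (-2, 1), (-3, 1), (-3, 2)])
Fold: move[4]->D => LLULD (positions: [(0, 0), (-1, 0), (-2, 0), (-2, 1), (-3, 1), (-3, 0)])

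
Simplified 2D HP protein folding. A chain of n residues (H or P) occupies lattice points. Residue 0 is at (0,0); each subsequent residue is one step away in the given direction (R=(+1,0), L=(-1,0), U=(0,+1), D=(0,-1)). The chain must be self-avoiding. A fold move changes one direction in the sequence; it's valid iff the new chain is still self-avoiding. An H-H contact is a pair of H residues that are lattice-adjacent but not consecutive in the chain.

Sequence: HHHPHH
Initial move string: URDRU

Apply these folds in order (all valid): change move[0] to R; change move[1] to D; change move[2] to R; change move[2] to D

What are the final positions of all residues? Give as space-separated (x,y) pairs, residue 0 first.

Answer: (0,0) (1,0) (1,-1) (1,-2) (2,-2) (2,-1)

Derivation:
Initial moves: URDRU
Fold: move[0]->R => RRDRU (positions: [(0, 0), (1, 0), (2, 0), (2, -1), (3, -1), (3, 0)])
Fold: move[1]->D => RDDRU (positions: [(0, 0), (1, 0), (1, -1), (1, -2), (2, -2), (2, -1)])
Fold: move[2]->R => RDRRU (positions: [(0, 0), (1, 0), (1, -1), (2, -1), (3, -1), (3, 0)])
Fold: move[2]->D => RDDRU (positions: [(0, 0), (1, 0), (1, -1), (1, -2), (2, -2), (2, -1)])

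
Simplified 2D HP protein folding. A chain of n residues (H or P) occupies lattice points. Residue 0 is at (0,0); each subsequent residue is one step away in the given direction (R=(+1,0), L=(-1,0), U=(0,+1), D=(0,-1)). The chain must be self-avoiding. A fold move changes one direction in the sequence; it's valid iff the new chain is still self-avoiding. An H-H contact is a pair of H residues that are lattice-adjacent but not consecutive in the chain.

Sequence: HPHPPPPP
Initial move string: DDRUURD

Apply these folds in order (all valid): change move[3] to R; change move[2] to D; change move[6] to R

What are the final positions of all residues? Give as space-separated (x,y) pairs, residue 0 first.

Answer: (0,0) (0,-1) (0,-2) (0,-3) (1,-3) (1,-2) (2,-2) (3,-2)

Derivation:
Initial moves: DDRUURD
Fold: move[3]->R => DDRRURD (positions: [(0, 0), (0, -1), (0, -2), (1, -2), (2, -2), (2, -1), (3, -1), (3, -2)])
Fold: move[2]->D => DDDRURD (positions: [(0, 0), (0, -1), (0, -2), (0, -3), (1, -3), (1, -2), (2, -2), (2, -3)])
Fold: move[6]->R => DDDRURR (positions: [(0, 0), (0, -1), (0, -2), (0, -3), (1, -3), (1, -2), (2, -2), (3, -2)])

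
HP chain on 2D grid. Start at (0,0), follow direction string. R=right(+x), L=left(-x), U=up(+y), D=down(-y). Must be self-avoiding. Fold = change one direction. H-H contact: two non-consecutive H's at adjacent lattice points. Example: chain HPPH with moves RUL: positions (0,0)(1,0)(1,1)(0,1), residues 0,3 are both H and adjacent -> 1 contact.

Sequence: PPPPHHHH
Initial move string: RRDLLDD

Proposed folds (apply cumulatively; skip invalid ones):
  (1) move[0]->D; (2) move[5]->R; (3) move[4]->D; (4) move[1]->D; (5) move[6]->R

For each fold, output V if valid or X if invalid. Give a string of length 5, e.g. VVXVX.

Initial: RRDLLDD -> [(0, 0), (1, 0), (2, 0), (2, -1), (1, -1), (0, -1), (0, -2), (0, -3)]
Fold 1: move[0]->D => DRDLLDD VALID
Fold 2: move[5]->R => DRDLLRD INVALID (collision), skipped
Fold 3: move[4]->D => DRDLDDD VALID
Fold 4: move[1]->D => DDDLDDD VALID
Fold 5: move[6]->R => DDDLDDR VALID

Answer: VXVVV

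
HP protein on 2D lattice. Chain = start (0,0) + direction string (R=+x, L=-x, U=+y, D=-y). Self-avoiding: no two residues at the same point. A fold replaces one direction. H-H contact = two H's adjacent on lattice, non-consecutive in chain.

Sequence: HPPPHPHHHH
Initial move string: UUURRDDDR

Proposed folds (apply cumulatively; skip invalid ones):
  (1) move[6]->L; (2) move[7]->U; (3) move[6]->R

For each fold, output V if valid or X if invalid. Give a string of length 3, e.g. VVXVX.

Initial: UUURRDDDR -> [(0, 0), (0, 1), (0, 2), (0, 3), (1, 3), (2, 3), (2, 2), (2, 1), (2, 0), (3, 0)]
Fold 1: move[6]->L => UUURRDLDR VALID
Fold 2: move[7]->U => UUURRDLUR INVALID (collision), skipped
Fold 3: move[6]->R => UUURRDRDR VALID

Answer: VXV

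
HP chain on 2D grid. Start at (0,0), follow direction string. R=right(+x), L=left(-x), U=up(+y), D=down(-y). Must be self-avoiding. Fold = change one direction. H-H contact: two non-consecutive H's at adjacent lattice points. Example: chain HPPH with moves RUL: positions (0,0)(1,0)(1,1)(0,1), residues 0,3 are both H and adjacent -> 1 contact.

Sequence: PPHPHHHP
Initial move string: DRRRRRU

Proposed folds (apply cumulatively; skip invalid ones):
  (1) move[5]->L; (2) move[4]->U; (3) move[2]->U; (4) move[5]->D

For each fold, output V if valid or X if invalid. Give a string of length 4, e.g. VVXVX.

Answer: XVVX

Derivation:
Initial: DRRRRRU -> [(0, 0), (0, -1), (1, -1), (2, -1), (3, -1), (4, -1), (5, -1), (5, 0)]
Fold 1: move[5]->L => DRRRRLU INVALID (collision), skipped
Fold 2: move[4]->U => DRRRURU VALID
Fold 3: move[2]->U => DRURURU VALID
Fold 4: move[5]->D => DRURUDU INVALID (collision), skipped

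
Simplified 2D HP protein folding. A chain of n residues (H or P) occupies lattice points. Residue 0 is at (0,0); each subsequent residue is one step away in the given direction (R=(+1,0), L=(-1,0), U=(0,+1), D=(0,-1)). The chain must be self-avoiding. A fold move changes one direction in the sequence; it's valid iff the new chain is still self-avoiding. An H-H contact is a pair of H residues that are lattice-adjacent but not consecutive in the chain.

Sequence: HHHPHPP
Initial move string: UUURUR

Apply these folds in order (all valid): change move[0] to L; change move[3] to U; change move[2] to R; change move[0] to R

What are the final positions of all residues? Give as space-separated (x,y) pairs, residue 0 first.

Answer: (0,0) (1,0) (1,1) (2,1) (2,2) (2,3) (3,3)

Derivation:
Initial moves: UUURUR
Fold: move[0]->L => LUURUR (positions: [(0, 0), (-1, 0), (-1, 1), (-1, 2), (0, 2), (0, 3), (1, 3)])
Fold: move[3]->U => LUUUUR (positions: [(0, 0), (-1, 0), (-1, 1), (-1, 2), (-1, 3), (-1, 4), (0, 4)])
Fold: move[2]->R => LURUUR (positions: [(0, 0), (-1, 0), (-1, 1), (0, 1), (0, 2), (0, 3), (1, 3)])
Fold: move[0]->R => RURUUR (positions: [(0, 0), (1, 0), (1, 1), (2, 1), (2, 2), (2, 3), (3, 3)])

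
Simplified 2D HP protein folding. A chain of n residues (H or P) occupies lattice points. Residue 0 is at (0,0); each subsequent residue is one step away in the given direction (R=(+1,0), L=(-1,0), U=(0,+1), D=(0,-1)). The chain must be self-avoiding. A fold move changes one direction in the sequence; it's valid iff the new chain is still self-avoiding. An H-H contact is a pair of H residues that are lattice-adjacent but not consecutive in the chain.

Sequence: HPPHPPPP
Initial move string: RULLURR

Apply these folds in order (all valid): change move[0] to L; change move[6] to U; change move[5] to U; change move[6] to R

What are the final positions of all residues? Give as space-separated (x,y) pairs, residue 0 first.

Answer: (0,0) (-1,0) (-1,1) (-2,1) (-3,1) (-3,2) (-3,3) (-2,3)

Derivation:
Initial moves: RULLURR
Fold: move[0]->L => LULLURR (positions: [(0, 0), (-1, 0), (-1, 1), (-2, 1), (-3, 1), (-3, 2), (-2, 2), (-1, 2)])
Fold: move[6]->U => LULLURU (positions: [(0, 0), (-1, 0), (-1, 1), (-2, 1), (-3, 1), (-3, 2), (-2, 2), (-2, 3)])
Fold: move[5]->U => LULLUUU (positions: [(0, 0), (-1, 0), (-1, 1), (-2, 1), (-3, 1), (-3, 2), (-3, 3), (-3, 4)])
Fold: move[6]->R => LULLUUR (positions: [(0, 0), (-1, 0), (-1, 1), (-2, 1), (-3, 1), (-3, 2), (-3, 3), (-2, 3)])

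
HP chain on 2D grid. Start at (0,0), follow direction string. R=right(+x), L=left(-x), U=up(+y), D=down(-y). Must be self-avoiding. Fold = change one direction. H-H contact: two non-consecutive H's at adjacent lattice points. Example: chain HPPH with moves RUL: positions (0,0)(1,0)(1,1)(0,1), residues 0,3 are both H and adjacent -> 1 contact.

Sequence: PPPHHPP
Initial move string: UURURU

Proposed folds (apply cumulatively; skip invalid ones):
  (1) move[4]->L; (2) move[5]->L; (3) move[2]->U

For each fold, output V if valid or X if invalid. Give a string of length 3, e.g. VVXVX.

Initial: UURURU -> [(0, 0), (0, 1), (0, 2), (1, 2), (1, 3), (2, 3), (2, 4)]
Fold 1: move[4]->L => UURULU VALID
Fold 2: move[5]->L => UURULL VALID
Fold 3: move[2]->U => UUUULL VALID

Answer: VVV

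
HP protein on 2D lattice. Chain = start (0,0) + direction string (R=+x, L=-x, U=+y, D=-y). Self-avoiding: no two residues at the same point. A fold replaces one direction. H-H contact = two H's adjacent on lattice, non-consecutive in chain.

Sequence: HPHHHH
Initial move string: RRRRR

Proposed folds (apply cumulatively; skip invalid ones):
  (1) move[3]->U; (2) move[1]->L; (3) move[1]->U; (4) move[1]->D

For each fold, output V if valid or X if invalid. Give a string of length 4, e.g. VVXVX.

Initial: RRRRR -> [(0, 0), (1, 0), (2, 0), (3, 0), (4, 0), (5, 0)]
Fold 1: move[3]->U => RRRUR VALID
Fold 2: move[1]->L => RLRUR INVALID (collision), skipped
Fold 3: move[1]->U => RURUR VALID
Fold 4: move[1]->D => RDRUR VALID

Answer: VXVV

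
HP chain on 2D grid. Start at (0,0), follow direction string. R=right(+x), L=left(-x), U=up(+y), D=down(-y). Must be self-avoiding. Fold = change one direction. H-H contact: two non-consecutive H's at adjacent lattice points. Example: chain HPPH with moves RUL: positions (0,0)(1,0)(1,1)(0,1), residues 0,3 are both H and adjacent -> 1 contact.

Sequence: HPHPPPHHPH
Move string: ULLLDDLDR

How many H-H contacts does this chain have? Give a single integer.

Answer: 1

Derivation:
Positions: [(0, 0), (0, 1), (-1, 1), (-2, 1), (-3, 1), (-3, 0), (-3, -1), (-4, -1), (-4, -2), (-3, -2)]
H-H contact: residue 6 @(-3,-1) - residue 9 @(-3, -2)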